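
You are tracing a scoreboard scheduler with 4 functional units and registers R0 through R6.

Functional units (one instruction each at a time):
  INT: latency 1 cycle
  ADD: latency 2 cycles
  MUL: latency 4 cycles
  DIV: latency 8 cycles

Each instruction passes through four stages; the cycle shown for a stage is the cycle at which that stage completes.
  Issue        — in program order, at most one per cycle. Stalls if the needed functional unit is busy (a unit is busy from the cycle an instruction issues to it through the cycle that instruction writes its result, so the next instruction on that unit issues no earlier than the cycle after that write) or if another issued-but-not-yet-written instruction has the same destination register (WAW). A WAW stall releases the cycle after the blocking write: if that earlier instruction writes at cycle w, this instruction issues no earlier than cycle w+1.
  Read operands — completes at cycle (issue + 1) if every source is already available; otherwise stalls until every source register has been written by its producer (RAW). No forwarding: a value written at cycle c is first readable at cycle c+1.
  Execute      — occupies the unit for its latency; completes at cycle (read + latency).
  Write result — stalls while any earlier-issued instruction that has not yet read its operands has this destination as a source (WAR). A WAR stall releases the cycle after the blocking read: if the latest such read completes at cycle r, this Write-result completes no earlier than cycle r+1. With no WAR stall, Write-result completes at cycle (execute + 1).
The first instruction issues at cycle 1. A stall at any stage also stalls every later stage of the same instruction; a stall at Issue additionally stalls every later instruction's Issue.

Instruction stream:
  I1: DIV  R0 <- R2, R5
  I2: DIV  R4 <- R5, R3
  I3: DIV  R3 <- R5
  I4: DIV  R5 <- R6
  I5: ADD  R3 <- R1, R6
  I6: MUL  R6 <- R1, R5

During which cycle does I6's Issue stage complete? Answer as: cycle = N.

cycle = 36

[I1] 1/2/10/11
[I2] 12/13/21/22  (struct: DIV busy until I1 writes@11)
[I3] 23/24/32/33  (struct: DIV busy until I2 writes@22)
[I4] 34/35/43/44  (struct: DIV busy until I3 writes@33)
[I5] 35/36/38/39
[I6] 36/45/49/50  (RAW R5: wait I4 write@44)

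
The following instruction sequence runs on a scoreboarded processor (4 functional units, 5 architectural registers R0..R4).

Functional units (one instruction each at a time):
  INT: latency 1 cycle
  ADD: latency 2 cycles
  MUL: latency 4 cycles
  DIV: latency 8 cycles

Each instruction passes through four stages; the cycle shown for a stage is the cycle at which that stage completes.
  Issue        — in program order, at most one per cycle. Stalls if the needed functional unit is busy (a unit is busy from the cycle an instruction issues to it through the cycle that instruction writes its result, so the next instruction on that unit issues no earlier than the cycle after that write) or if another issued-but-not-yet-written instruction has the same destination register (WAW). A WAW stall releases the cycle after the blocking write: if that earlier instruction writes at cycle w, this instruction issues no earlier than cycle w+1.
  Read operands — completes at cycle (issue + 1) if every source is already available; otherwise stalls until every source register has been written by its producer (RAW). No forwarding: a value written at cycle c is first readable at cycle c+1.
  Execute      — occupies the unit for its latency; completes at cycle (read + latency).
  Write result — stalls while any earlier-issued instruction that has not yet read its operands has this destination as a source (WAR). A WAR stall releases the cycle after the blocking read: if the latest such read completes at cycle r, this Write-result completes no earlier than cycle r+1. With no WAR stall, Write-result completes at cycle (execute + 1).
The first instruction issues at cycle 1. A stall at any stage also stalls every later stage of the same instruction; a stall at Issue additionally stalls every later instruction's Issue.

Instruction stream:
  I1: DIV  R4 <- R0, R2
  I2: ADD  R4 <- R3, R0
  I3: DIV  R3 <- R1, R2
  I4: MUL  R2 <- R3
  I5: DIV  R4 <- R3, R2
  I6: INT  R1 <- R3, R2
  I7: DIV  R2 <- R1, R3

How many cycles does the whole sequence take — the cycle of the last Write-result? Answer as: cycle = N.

  I1 | 1 | 2 | 10 | 11
  I2 | 12 | 13 | 15 | 16   WAW R4: wait I1 write@11
  I3 | 13 | 14 | 22 | 23
  I4 | 14 | 24 | 28 | 29   RAW R3: wait I3 write@23
  I5 | 24 | 30 | 38 | 39   struct: DIV busy until I3 writes@23 · RAW R2: wait I4 write@29
  I6 | 25 | 30 | 31 | 32   RAW R2: wait I4 write@29
  I7 | 40 | 41 | 49 | 50   struct: DIV busy until I5 writes@39

cycle = 50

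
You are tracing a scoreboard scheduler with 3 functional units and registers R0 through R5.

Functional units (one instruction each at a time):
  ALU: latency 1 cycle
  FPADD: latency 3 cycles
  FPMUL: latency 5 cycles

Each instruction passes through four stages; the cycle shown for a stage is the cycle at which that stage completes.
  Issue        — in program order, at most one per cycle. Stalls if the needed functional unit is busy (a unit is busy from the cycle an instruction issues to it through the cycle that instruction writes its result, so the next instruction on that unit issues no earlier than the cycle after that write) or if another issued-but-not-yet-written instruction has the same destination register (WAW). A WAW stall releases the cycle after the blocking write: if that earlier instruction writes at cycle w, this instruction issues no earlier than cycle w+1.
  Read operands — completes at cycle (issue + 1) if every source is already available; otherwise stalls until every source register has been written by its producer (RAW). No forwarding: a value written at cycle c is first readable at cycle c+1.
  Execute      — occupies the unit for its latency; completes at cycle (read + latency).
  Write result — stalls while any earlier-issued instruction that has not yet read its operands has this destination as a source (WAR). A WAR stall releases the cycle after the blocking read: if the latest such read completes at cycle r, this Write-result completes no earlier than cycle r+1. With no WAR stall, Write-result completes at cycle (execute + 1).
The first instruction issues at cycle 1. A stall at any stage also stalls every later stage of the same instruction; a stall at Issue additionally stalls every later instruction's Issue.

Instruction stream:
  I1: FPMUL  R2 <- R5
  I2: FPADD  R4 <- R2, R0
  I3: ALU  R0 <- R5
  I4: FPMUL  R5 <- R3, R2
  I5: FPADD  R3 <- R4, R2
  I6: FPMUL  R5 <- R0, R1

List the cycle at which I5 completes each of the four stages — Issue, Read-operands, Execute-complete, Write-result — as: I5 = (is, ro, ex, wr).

I5 = (14, 15, 18, 19)

1) issue 1, read 2, done 7, write 8
2) issue 2, read 9, done 12, write 13  <RAW R2: wait I1 write@8>
3) issue 3, read 4, done 5, write 10  <WAR R0: wait I2 read@9>
4) issue 9, read 10, done 15, write 16  <struct: FPMUL busy until I1 writes@8>
5) issue 14, read 15, done 18, write 19  <struct: FPADD busy until I2 writes@13>
6) issue 17, read 18, done 23, write 24  <struct: FPMUL busy until I4 writes@16>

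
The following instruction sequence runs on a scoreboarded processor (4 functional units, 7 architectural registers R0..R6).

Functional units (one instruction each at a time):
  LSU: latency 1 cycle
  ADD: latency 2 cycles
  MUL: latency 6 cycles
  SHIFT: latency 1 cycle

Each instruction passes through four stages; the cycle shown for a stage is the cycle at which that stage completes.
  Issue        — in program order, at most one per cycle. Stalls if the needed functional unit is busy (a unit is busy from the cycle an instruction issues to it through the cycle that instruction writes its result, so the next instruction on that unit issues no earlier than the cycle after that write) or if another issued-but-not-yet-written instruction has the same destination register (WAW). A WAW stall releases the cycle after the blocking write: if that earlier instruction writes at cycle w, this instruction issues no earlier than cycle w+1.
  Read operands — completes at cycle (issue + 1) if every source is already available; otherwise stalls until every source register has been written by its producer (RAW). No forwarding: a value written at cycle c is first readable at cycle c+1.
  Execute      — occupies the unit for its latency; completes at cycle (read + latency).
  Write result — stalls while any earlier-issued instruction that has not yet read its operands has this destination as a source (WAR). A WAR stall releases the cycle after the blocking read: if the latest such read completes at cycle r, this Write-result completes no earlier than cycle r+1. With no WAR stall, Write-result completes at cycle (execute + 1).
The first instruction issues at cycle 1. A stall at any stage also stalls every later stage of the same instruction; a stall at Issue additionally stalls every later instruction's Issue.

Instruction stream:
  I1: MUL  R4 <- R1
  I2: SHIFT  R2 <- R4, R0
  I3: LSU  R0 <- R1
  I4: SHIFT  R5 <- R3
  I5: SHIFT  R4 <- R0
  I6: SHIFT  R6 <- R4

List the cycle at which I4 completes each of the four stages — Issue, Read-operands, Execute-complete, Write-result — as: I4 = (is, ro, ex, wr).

I4 = (13, 14, 15, 16)

I1 -> (1, 2, 8, 9)
I2 -> (2, 10, 11, 12)  // RAW R4: wait I1 write@9
I3 -> (3, 4, 5, 11)  // WAR R0: wait I2 read@10
I4 -> (13, 14, 15, 16)  // struct: SHIFT busy until I2 writes@12
I5 -> (17, 18, 19, 20)  // struct: SHIFT busy until I4 writes@16
I6 -> (21, 22, 23, 24)  // struct: SHIFT busy until I5 writes@20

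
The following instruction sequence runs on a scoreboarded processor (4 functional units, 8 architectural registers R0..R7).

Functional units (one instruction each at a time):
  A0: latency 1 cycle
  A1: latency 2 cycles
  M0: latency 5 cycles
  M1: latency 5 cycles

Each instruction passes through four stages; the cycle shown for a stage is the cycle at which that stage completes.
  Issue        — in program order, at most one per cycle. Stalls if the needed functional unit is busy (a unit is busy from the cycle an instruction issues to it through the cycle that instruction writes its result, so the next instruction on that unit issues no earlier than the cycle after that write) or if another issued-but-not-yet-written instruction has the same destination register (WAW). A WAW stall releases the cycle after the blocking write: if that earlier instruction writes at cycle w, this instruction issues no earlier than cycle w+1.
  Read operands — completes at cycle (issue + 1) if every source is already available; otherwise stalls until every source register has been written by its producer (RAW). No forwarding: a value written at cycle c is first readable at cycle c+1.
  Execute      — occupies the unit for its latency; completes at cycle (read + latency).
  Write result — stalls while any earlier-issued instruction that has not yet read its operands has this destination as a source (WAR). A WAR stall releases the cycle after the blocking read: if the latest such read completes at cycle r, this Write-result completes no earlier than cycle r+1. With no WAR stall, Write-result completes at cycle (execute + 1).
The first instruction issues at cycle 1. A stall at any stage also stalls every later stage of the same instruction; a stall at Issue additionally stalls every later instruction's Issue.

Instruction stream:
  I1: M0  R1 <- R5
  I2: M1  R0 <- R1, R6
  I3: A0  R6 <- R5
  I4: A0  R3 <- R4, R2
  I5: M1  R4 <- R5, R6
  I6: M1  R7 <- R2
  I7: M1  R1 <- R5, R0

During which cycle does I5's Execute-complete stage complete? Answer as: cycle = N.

cycle = 22

[1] I1 issues→M0
[2] I1 reads; I2 issues→M1
[3] I3 issues→A0
[4] I3 reads
[5] I3 exec-done
[7] I1 exec-done
[8] I1 writes R1
[9] I2 reads
[10] I3 writes R6
[11] I4 issues→A0
[12] I4 reads
[13] I4 exec-done
[14] I2 exec-done; I4 writes R3
[15] I2 writes R0
[16] I5 issues→M1
[17] I5 reads
[22] I5 exec-done
[23] I5 writes R4
[24] I6 issues→M1
[25] I6 reads
[30] I6 exec-done
[31] I6 writes R7
[32] I7 issues→M1
[33] I7 reads
[38] I7 exec-done
[39] I7 writes R1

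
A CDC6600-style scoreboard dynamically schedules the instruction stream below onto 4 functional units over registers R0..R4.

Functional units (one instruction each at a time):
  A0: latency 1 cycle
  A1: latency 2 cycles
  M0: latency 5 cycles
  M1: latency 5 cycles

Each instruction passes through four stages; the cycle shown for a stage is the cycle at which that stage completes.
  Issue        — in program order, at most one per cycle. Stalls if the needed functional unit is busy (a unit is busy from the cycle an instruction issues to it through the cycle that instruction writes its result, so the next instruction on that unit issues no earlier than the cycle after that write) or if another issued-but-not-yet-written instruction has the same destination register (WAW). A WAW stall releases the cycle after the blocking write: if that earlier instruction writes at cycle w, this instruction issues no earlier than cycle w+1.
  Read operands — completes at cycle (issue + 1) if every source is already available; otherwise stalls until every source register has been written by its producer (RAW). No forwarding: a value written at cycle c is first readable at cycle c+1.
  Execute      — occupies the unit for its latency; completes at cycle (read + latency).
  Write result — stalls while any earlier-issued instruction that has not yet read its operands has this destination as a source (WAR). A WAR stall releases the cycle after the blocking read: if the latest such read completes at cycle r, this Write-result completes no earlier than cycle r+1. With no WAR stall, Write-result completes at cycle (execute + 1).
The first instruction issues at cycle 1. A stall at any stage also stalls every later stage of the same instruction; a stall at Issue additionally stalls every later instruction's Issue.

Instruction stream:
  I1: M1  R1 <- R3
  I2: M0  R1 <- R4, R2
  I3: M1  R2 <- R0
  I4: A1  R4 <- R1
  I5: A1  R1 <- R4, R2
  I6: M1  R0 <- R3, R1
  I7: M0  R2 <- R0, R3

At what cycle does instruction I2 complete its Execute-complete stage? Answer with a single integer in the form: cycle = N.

cycle = 15

c1: I1 dispatched to M1
c2: I1 operands ready
c7: I1 complete
c8: R1←I1
c9: I2 dispatched to M0
c10: I2 operands ready, I3 dispatched to M1
c11: I3 operands ready, I4 dispatched to A1
c15: I2 complete
c16: R1←I2, I3 complete
c17: R2←I3, I4 operands ready
c19: I4 complete
c20: R4←I4
c21: I5 dispatched to A1
c22: I5 operands ready, I6 dispatched to M1
c23: I7 dispatched to M0
c24: I5 complete
c25: R1←I5
c26: I6 operands ready
c31: I6 complete
c32: R0←I6
c33: I7 operands ready
c38: I7 complete
c39: R2←I7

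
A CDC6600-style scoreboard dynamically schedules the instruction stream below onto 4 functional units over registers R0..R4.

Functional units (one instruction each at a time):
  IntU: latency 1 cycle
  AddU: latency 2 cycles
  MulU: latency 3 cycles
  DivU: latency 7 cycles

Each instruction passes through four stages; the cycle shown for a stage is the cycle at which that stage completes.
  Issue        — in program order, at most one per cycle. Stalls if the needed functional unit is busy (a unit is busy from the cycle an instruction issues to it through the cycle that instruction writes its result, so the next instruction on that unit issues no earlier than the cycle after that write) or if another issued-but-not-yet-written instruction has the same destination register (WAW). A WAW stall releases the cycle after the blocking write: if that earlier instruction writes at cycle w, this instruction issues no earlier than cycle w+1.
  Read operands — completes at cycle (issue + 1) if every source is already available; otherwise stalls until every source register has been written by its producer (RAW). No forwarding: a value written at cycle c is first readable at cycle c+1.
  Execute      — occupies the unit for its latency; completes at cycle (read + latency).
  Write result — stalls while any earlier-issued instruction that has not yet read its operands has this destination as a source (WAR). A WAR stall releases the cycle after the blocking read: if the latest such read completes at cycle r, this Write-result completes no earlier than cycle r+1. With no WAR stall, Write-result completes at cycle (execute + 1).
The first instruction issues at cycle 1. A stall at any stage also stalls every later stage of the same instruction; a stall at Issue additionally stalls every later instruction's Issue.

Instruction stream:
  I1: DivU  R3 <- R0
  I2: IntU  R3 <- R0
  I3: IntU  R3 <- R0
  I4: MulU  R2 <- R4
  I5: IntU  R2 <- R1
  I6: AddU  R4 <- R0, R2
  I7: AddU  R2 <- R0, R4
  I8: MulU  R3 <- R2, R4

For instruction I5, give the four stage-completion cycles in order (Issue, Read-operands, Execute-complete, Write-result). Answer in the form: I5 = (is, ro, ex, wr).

I5 = (22, 23, 24, 25)

cycle 1: I1 issues→DivU
cycle 2: I1 reads
cycle 9: I1 exec-done
cycle 10: I1 writes R3
cycle 11: I2 issues→IntU
cycle 12: I2 reads
cycle 13: I2 exec-done
cycle 14: I2 writes R3
cycle 15: I3 issues→IntU
cycle 16: I3 reads, I4 issues→MulU
cycle 17: I3 exec-done, I4 reads
cycle 18: I3 writes R3
cycle 20: I4 exec-done
cycle 21: I4 writes R2
cycle 22: I5 issues→IntU
cycle 23: I5 reads, I6 issues→AddU
cycle 24: I5 exec-done
cycle 25: I5 writes R2
cycle 26: I6 reads
cycle 28: I6 exec-done
cycle 29: I6 writes R4
cycle 30: I7 issues→AddU
cycle 31: I7 reads, I8 issues→MulU
cycle 33: I7 exec-done
cycle 34: I7 writes R2
cycle 35: I8 reads
cycle 38: I8 exec-done
cycle 39: I8 writes R3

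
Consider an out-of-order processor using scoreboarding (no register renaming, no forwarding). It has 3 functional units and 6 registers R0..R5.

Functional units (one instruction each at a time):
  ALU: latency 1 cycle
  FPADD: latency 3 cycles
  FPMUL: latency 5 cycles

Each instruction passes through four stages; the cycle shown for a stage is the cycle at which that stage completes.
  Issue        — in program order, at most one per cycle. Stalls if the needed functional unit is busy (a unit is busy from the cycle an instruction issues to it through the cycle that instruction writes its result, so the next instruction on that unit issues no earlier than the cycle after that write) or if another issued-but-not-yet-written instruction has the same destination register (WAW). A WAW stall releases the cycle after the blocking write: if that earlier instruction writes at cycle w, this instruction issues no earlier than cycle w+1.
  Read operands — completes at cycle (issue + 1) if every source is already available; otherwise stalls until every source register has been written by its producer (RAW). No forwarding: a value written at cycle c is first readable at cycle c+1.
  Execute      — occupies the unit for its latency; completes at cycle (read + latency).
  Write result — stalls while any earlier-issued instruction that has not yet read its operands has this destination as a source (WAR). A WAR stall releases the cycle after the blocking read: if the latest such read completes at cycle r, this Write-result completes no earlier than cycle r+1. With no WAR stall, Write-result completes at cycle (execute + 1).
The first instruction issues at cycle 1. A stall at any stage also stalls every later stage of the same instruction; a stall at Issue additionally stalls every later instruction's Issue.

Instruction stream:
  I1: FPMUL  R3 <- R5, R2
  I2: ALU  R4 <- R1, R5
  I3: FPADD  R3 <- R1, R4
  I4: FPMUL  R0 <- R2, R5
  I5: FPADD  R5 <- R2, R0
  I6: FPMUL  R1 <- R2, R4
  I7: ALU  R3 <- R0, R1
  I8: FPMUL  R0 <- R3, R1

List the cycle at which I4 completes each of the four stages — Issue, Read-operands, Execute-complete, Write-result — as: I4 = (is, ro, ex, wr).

  I1 | 1 | 2 | 7 | 8
  I2 | 2 | 3 | 4 | 5
  I3 | 9 | 10 | 13 | 14   WAW R3: wait I1 write@8
  I4 | 10 | 11 | 16 | 17
  I5 | 15 | 18 | 21 | 22   struct: FPADD busy until I3 writes@14 · RAW R0: wait I4 write@17
  I6 | 18 | 19 | 24 | 25   struct: FPMUL busy until I4 writes@17
  I7 | 19 | 26 | 27 | 28   RAW R1: wait I6 write@25
  I8 | 26 | 29 | 34 | 35   struct: FPMUL busy until I6 writes@25 · RAW R3: wait I7 write@28

I4 = (10, 11, 16, 17)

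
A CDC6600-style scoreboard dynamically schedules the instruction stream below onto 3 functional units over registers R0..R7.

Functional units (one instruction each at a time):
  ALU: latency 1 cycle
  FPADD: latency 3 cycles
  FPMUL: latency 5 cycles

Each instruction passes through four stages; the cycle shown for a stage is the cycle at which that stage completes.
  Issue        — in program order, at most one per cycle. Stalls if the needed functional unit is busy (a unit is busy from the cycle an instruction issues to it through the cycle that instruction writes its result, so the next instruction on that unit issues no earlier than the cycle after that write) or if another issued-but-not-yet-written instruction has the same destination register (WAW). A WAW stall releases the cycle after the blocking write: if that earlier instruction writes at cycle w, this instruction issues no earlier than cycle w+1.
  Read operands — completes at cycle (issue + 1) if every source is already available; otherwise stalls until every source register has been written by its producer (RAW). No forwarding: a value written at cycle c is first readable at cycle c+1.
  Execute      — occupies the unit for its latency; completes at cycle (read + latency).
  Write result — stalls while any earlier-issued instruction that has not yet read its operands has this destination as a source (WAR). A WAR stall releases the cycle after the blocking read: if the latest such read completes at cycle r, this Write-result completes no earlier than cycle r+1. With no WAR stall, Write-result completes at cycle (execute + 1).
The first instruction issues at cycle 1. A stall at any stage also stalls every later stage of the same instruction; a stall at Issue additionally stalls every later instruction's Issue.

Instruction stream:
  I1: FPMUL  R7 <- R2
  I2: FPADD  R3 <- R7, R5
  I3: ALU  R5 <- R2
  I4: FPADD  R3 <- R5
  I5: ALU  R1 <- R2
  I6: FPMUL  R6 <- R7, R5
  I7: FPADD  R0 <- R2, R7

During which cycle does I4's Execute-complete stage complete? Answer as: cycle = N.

cycle = 18

c1: I1 issues→FPMUL
c2: I1 reads · I2 issues→FPADD
c3: I3 issues→ALU
c4: I3 reads
c5: I3 exec-done
c7: I1 exec-done
c8: I1 writes R7
c9: I2 reads
c10: I3 writes R5
c12: I2 exec-done
c13: I2 writes R3
c14: I4 issues→FPADD
c15: I4 reads · I5 issues→ALU
c16: I5 reads · I6 issues→FPMUL
c17: I5 exec-done · I6 reads
c18: I4 exec-done · I5 writes R1
c19: I4 writes R3
c20: I7 issues→FPADD
c21: I7 reads
c22: I6 exec-done
c23: I6 writes R6
c24: I7 exec-done
c25: I7 writes R0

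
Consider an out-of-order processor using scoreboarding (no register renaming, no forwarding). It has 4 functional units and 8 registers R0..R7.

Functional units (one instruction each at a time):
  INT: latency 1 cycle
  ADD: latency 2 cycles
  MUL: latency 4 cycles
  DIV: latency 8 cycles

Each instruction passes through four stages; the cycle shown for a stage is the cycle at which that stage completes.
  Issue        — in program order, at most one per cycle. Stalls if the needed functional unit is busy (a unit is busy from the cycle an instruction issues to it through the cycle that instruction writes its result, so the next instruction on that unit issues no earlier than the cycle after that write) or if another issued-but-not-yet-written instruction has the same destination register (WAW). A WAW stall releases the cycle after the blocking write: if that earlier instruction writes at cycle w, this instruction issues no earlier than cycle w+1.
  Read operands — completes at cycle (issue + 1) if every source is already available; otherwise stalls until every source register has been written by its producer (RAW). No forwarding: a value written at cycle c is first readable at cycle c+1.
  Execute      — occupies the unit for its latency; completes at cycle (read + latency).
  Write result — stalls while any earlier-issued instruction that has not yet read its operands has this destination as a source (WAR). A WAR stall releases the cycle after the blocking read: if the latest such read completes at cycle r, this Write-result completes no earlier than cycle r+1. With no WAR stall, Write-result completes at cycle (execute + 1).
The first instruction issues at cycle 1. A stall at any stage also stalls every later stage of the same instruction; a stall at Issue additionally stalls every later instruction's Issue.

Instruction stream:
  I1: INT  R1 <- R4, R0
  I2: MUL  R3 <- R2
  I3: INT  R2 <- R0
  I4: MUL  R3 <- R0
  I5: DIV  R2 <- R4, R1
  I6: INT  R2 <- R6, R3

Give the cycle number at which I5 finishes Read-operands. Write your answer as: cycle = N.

[I1] 1/2/3/4
[I2] 2/3/7/8
[I3] 5/6/7/8  (struct: INT busy until I1 writes@4)
[I4] 9/10/14/15  (struct: MUL busy until I2 writes@8)
[I5] 10/11/19/20
[I6] 21/22/23/24  (WAW R2: wait I5 write@20)

cycle = 11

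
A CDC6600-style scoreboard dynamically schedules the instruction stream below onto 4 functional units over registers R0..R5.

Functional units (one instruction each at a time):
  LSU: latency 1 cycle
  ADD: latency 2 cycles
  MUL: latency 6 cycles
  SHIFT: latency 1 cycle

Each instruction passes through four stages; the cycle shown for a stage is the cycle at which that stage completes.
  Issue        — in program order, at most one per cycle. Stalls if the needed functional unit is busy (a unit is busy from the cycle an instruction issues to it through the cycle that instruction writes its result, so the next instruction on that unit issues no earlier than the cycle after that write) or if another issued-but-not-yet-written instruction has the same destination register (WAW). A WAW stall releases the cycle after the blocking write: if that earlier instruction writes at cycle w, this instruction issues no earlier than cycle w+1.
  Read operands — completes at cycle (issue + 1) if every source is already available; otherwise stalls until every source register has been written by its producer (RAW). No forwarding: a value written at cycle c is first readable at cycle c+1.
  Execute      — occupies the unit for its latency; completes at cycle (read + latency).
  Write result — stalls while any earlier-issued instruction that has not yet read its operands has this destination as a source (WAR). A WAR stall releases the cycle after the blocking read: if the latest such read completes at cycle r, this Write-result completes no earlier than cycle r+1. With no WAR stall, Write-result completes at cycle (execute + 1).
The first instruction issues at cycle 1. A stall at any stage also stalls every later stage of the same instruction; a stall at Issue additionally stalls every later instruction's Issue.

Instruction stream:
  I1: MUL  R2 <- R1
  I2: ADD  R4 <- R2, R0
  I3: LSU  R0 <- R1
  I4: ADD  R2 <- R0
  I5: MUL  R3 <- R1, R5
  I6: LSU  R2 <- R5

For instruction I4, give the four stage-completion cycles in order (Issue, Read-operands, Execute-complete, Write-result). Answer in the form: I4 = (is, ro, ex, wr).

I4 = (14, 15, 17, 18)

1) issue 1, read 2, done 8, write 9
2) issue 2, read 10, done 12, write 13  <RAW R2: wait I1 write@9>
3) issue 3, read 4, done 5, write 11  <WAR R0: wait I2 read@10>
4) issue 14, read 15, done 17, write 18  <struct: ADD busy until I2 writes@13>
5) issue 15, read 16, done 22, write 23
6) issue 19, read 20, done 21, write 22  <WAW R2: wait I4 write@18>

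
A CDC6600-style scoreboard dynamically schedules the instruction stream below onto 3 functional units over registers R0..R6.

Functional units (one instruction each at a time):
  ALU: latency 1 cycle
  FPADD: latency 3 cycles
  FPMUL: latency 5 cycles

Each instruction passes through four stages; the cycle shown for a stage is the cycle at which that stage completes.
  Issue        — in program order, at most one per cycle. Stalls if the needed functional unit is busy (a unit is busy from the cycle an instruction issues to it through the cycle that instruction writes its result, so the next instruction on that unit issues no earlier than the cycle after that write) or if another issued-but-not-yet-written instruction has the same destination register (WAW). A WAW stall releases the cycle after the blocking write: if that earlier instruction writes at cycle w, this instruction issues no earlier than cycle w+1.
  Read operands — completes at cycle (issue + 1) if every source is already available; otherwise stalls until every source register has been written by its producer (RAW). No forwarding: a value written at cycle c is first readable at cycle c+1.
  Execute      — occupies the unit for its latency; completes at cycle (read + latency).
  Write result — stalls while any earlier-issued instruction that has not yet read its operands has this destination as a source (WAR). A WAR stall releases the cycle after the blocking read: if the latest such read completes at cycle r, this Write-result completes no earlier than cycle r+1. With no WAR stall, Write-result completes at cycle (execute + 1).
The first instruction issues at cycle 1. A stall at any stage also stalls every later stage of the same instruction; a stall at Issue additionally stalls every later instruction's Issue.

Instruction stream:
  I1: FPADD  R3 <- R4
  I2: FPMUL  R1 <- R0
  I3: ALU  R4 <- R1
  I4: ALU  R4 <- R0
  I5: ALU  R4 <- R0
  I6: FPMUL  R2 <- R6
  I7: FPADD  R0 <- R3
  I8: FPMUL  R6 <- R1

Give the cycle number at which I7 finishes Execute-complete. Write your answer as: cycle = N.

t=1  I1→FPADD
t=2  I1 RO; I2→FPMUL
t=3  I2 RO; I3→ALU
t=5  I1 EX
t=6  I1 WR R3
t=8  I2 EX
t=9  I2 WR R1
t=10  I3 RO
t=11  I3 EX
t=12  I3 WR R4
t=13  I4→ALU
t=14  I4 RO
t=15  I4 EX
t=16  I4 WR R4
t=17  I5→ALU
t=18  I5 RO; I6→FPMUL
t=19  I5 EX; I6 RO; I7→FPADD
t=20  I5 WR R4; I7 RO
t=23  I7 EX
t=24  I6 EX; I7 WR R0
t=25  I6 WR R2
t=26  I8→FPMUL
t=27  I8 RO
t=32  I8 EX
t=33  I8 WR R6

cycle = 23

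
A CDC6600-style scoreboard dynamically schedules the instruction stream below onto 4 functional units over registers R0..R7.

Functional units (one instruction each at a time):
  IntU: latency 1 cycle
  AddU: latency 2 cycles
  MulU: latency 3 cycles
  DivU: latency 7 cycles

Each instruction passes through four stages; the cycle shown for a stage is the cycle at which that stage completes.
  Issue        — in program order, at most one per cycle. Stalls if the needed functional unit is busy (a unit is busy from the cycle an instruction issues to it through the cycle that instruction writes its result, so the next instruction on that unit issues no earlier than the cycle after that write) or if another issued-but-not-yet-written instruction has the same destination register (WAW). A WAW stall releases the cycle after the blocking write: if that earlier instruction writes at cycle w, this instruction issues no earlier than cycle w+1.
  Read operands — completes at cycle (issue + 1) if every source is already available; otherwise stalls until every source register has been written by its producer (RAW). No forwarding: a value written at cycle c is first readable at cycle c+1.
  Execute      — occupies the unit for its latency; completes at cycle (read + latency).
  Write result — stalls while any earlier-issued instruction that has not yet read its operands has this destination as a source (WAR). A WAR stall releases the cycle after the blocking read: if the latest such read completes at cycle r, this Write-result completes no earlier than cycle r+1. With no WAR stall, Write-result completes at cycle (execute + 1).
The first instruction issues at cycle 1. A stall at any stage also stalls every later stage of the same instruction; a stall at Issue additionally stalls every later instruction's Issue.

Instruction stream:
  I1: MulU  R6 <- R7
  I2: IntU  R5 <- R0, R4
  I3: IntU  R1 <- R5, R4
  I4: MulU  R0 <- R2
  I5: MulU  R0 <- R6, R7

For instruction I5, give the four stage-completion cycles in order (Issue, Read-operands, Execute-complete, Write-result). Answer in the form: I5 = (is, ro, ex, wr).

I5 = (13, 14, 17, 18)

t=1  I1→MulU
t=2  I1 RO · I2→IntU
t=3  I2 RO
t=4  I2 EX
t=5  I1 EX · I2 WR R5
t=6  I1 WR R6 · I3→IntU
t=7  I3 RO · I4→MulU
t=8  I3 EX · I4 RO
t=9  I3 WR R1
t=11  I4 EX
t=12  I4 WR R0
t=13  I5→MulU
t=14  I5 RO
t=17  I5 EX
t=18  I5 WR R0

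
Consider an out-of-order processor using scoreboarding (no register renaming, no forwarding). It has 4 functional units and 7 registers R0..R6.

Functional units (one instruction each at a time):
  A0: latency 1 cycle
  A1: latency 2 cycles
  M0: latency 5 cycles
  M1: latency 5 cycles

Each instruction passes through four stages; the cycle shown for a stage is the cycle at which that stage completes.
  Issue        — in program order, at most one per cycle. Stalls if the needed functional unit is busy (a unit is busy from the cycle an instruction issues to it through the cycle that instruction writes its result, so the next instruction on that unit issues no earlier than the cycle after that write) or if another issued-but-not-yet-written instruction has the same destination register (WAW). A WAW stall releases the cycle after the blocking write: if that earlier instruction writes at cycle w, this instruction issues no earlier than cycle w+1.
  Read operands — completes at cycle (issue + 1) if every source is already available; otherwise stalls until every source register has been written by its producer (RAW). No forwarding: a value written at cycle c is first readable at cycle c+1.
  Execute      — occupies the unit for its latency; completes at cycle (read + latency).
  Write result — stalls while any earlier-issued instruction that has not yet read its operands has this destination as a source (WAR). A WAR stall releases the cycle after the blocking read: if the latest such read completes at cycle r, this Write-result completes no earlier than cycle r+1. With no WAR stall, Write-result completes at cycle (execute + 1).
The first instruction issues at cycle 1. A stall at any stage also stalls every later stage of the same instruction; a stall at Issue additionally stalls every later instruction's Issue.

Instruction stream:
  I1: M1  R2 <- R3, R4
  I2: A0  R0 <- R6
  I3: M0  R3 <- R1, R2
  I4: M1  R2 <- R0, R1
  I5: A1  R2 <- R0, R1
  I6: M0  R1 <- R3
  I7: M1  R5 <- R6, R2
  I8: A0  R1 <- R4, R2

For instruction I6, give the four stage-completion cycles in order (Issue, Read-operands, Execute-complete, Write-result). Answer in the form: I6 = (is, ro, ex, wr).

  I1 | 1 | 2 | 7 | 8
  I2 | 2 | 3 | 4 | 5
  I3 | 3 | 9 | 14 | 15   RAW R2: wait I1 write@8
  I4 | 9 | 10 | 15 | 16   struct: M1 busy until I1 writes@8
  I5 | 17 | 18 | 20 | 21   WAW R2: wait I4 write@16
  I6 | 18 | 19 | 24 | 25
  I7 | 19 | 22 | 27 | 28   RAW R2: wait I5 write@21
  I8 | 26 | 27 | 28 | 29   WAW R1: wait I6 write@25

I6 = (18, 19, 24, 25)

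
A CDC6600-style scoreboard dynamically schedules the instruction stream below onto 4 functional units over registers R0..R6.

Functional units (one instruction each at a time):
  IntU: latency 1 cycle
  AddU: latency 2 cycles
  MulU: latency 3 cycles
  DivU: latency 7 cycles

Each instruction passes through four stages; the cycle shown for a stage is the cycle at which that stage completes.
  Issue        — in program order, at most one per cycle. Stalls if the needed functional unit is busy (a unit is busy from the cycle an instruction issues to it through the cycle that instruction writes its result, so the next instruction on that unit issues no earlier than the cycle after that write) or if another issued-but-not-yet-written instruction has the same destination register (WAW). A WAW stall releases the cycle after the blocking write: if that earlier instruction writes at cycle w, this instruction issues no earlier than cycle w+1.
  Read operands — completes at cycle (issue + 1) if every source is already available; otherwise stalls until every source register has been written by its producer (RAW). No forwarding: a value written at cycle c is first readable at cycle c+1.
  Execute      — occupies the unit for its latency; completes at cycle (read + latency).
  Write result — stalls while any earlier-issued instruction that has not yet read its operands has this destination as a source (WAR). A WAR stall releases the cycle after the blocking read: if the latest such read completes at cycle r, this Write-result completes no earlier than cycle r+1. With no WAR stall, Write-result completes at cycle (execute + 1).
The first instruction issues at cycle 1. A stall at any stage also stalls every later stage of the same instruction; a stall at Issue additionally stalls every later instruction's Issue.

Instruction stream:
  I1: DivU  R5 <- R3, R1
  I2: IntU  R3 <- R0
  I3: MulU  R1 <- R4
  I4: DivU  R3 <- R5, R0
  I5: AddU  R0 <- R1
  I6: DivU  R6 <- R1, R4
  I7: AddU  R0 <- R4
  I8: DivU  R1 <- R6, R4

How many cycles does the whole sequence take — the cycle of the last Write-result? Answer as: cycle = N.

  I1 | 1 | 2 | 9 | 10
  I2 | 2 | 3 | 4 | 5
  I3 | 3 | 4 | 7 | 8
  I4 | 11 | 12 | 19 | 20   struct: DivU busy until I1 writes@10
  I5 | 12 | 13 | 15 | 16
  I6 | 21 | 22 | 29 | 30   struct: DivU busy until I4 writes@20
  I7 | 22 | 23 | 25 | 26
  I8 | 31 | 32 | 39 | 40   struct: DivU busy until I6 writes@30

cycle = 40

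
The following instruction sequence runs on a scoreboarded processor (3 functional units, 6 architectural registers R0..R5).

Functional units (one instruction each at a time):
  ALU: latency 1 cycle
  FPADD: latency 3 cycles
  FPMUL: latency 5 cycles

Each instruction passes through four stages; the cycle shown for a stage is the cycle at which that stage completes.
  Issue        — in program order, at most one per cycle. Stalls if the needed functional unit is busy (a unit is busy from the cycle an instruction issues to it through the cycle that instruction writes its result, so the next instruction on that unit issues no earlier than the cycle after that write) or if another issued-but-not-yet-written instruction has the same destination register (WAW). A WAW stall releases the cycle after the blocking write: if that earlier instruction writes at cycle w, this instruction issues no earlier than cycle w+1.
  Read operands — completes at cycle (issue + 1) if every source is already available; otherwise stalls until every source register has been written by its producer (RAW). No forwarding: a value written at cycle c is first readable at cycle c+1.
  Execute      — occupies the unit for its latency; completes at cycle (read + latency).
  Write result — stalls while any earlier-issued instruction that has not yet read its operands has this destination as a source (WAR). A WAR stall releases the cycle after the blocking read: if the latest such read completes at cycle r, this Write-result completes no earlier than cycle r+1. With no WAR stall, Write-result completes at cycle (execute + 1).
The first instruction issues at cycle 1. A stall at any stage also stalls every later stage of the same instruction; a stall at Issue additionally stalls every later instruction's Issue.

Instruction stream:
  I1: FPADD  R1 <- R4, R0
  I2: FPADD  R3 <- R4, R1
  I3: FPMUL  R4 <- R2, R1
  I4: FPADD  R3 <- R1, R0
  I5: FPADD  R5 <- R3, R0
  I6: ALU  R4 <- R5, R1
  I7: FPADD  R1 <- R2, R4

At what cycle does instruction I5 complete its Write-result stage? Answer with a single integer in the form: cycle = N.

cycle 1: issue I1 (FPADD)
cycle 2: I1 read-ops
cycle 5: I1 finished on FPADD
cycle 6: I1→R1
cycle 7: issue I2 (FPADD)
cycle 8: I2 read-ops | issue I3 (FPMUL)
cycle 9: I3 read-ops
cycle 11: I2 finished on FPADD
cycle 12: I2→R3
cycle 13: issue I4 (FPADD)
cycle 14: I3 finished on FPMUL | I4 read-ops
cycle 15: I3→R4
cycle 17: I4 finished on FPADD
cycle 18: I4→R3
cycle 19: issue I5 (FPADD)
cycle 20: I5 read-ops | issue I6 (ALU)
cycle 23: I5 finished on FPADD
cycle 24: I5→R5
cycle 25: I6 read-ops | issue I7 (FPADD)
cycle 26: I6 finished on ALU
cycle 27: I6→R4
cycle 28: I7 read-ops
cycle 31: I7 finished on FPADD
cycle 32: I7→R1

cycle = 24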